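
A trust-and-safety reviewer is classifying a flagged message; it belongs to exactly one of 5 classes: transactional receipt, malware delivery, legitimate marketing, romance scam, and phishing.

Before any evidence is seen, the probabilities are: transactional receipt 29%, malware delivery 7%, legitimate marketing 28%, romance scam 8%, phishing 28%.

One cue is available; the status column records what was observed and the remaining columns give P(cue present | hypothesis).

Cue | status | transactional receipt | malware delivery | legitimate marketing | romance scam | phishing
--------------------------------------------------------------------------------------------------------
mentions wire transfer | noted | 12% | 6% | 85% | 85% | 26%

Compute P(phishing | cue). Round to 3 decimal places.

Multiply each prior by the likelihood of the cue:
  transactional receipt: 0.29 × 0.12 = 0.0348
  malware delivery: 0.07 × 0.06 = 0.0042
  legitimate marketing: 0.28 × 0.85 = 0.238
  romance scam: 0.08 × 0.85 = 0.068
  phishing: 0.28 × 0.26 = 0.0728
Marginal likelihood of the evidence = 0.4178.
P(phishing | evidence) = 0.0728 / 0.4178 ≈ 0.174.

0.174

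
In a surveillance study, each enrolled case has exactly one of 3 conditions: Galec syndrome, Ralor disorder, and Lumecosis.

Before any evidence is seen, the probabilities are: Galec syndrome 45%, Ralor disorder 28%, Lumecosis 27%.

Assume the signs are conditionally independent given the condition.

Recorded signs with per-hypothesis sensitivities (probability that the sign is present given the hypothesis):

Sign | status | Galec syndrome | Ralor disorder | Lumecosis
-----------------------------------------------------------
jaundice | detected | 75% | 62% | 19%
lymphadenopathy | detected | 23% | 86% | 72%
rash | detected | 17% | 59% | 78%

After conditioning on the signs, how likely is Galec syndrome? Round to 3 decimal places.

By Bayes' rule with conditional independence, the unnormalized weight for each hypothesis is prior × ∏ likelihoods:
  Galec syndrome: 0.45 × 0.75 × 0.23 × 0.17 = 0.013196
  Ralor disorder: 0.28 × 0.62 × 0.86 × 0.59 = 0.088085
  Lumecosis: 0.27 × 0.19 × 0.72 × 0.78 = 0.02881
Marginal likelihood of the evidence = 0.13009.
P(Galec syndrome | evidence) = 0.013196 / 0.13009 ≈ 0.101.

0.101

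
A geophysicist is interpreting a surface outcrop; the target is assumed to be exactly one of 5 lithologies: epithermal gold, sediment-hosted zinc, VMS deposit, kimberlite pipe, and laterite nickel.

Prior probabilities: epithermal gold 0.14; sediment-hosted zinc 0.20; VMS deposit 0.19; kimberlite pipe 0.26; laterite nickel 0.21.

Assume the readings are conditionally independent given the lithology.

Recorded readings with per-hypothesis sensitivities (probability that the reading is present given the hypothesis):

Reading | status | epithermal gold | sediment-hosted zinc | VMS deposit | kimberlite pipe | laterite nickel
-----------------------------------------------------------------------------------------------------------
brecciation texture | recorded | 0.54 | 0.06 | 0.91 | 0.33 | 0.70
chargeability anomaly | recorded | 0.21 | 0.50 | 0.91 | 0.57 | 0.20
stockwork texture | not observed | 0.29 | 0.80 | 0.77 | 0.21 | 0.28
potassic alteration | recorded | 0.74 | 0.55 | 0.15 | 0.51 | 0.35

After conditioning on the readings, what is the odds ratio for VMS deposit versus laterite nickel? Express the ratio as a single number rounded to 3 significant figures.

0.733

The normalizing constant cancels in an odds ratio, so compute prior × likelihood for the two hypotheses only (using 1 − P(present | H) for each absent reading):
  VMS deposit: 0.19 × 0.91 × 0.91 × (1 − 0.77) × 0.15 = 0.0054282
  laterite nickel: 0.21 × 0.70 × 0.20 × (1 − 0.28) × 0.35 = 0.0074088
Odds(VMS deposit : laterite nickel) = 0.0054282 / 0.0074088 ≈ 0.733.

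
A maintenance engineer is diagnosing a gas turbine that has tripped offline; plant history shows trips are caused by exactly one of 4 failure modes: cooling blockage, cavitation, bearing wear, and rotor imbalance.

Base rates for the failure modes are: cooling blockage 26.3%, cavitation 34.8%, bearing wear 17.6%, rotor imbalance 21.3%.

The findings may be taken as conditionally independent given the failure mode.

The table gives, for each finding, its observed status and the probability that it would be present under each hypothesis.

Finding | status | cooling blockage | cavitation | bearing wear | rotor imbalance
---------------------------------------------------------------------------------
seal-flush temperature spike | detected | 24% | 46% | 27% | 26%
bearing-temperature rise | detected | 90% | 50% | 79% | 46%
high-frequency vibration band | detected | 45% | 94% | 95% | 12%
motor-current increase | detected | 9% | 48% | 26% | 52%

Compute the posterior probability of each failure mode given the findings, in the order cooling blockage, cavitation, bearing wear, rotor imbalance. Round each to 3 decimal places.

0.047, 0.733, 0.188, 0.032

By Bayes' rule with conditional independence, the unnormalized weight for each hypothesis is prior × ∏ likelihoods:
  cooling blockage: 0.263 × 0.24 × 0.90 × 0.45 × 0.09 = 0.0023007
  cavitation: 0.348 × 0.46 × 0.50 × 0.94 × 0.48 = 0.036114
  bearing wear: 0.176 × 0.27 × 0.79 × 0.95 × 0.26 = 0.0092726
  rotor imbalance: 0.213 × 0.26 × 0.46 × 0.12 × 0.52 = 0.0015896
The unnormalized weights sum to 0.049277.
P(cooling blockage | evidence) = 0.0023007 / 0.049277 ≈ 0.047
P(cavitation | evidence) = 0.036114 / 0.049277 ≈ 0.733
P(bearing wear | evidence) = 0.0092726 / 0.049277 ≈ 0.188
P(rotor imbalance | evidence) = 0.0015896 / 0.049277 ≈ 0.032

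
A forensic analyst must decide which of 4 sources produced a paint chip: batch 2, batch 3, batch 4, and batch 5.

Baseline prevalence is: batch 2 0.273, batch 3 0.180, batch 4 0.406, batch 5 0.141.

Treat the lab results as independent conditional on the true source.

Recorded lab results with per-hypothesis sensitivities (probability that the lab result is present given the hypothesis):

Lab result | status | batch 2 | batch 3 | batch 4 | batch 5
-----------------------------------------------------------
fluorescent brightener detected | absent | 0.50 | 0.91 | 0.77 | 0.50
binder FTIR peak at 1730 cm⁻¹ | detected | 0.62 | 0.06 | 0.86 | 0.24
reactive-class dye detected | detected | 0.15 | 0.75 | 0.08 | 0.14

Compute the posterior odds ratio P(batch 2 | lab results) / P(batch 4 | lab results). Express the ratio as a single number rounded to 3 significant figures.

1.98

The normalizing constant cancels in an odds ratio, so compute prior × likelihood for the two hypotheses only (using 1 − P(present | H) for each absent lab result):
  batch 2: 0.273 × (1 − 0.50) × 0.62 × 0.15 = 0.012695
  batch 4: 0.406 × (1 − 0.77) × 0.86 × 0.08 = 0.0064245
Odds(batch 2 : batch 4) = 0.012695 / 0.0064245 ≈ 1.98.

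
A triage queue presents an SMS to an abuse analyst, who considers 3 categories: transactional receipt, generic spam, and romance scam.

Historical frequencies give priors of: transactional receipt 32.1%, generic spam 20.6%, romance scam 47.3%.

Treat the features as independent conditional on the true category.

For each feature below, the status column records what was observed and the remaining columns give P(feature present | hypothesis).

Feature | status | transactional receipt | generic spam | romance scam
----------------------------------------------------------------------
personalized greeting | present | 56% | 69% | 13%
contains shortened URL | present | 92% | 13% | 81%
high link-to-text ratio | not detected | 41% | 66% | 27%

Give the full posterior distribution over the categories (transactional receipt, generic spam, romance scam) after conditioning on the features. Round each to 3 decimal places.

0.696, 0.045, 0.259

By Bayes' rule with conditional independence, the unnormalized weight for each hypothesis is prior × ∏ likelihoods (using 1 − P(present | H) for each absent feature):
  transactional receipt: 0.321 × 0.56 × 0.92 × (1 − 0.41) = 0.097574
  generic spam: 0.206 × 0.69 × 0.13 × (1 − 0.66) = 0.0062826
  romance scam: 0.473 × 0.13 × 0.81 × (1 − 0.27) = 0.036359
Marginal likelihood of the evidence = 0.14022.
P(transactional receipt | evidence) = 0.097574 / 0.14022 ≈ 0.696
P(generic spam | evidence) = 0.0062826 / 0.14022 ≈ 0.045
P(romance scam | evidence) = 0.036359 / 0.14022 ≈ 0.259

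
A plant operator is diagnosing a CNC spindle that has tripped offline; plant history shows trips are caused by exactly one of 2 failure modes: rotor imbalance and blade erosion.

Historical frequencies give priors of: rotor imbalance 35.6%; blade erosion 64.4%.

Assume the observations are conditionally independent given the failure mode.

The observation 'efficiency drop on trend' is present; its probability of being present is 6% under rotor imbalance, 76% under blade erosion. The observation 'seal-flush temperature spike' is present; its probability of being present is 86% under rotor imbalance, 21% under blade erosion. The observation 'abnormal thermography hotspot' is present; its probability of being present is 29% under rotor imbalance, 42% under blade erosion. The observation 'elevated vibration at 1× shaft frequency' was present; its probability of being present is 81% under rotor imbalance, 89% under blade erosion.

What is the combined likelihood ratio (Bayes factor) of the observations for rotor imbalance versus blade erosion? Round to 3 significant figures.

The Bayes factor is the ratio of the joint likelihoods of the evidence pattern under the two hypotheses.
  rotor imbalance: 0.06 × 0.86 × 0.29 × 0.81 = 0.012121
  blade erosion: 0.76 × 0.21 × 0.42 × 0.89 = 0.059658
Bayes factor = 0.012121 / 0.059658 ≈ 0.203

0.203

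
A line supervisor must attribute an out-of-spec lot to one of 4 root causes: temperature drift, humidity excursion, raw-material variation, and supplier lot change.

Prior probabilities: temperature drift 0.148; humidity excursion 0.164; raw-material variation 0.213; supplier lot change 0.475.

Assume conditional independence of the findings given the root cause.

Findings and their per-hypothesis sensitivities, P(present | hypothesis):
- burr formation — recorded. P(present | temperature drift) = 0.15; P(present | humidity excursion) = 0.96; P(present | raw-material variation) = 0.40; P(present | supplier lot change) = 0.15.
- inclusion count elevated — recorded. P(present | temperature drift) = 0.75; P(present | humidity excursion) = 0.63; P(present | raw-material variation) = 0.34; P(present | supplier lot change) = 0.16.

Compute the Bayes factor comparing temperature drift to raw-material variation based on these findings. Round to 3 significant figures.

Joint likelihood of the evidence pattern under each hypothesis:
  temperature drift: 0.15 × 0.75 = 0.1125
  raw-material variation: 0.40 × 0.34 = 0.136
Bayes factor = 0.1125 / 0.136 ≈ 0.827

0.827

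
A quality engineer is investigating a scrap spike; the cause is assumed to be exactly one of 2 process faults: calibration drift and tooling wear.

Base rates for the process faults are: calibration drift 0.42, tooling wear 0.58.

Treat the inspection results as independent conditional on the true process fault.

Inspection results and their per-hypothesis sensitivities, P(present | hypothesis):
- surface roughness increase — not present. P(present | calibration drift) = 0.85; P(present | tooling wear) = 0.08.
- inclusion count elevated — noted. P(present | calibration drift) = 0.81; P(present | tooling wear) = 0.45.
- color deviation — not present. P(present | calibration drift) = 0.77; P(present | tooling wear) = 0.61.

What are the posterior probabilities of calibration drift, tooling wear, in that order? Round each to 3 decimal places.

0.111, 0.889

Multiply each prior by the joint likelihood of the inspection result pattern (using 1 − P(present | H) for each absent inspection result):
  calibration drift: 0.42 × (1 − 0.85) × 0.81 × (1 − 0.77) = 0.011737
  tooling wear: 0.58 × (1 − 0.08) × 0.45 × (1 − 0.61) = 0.093647
The unnormalized weights sum to 0.10538.
P(calibration drift | evidence) = 0.011737 / 0.10538 ≈ 0.111
P(tooling wear | evidence) = 0.093647 / 0.10538 ≈ 0.889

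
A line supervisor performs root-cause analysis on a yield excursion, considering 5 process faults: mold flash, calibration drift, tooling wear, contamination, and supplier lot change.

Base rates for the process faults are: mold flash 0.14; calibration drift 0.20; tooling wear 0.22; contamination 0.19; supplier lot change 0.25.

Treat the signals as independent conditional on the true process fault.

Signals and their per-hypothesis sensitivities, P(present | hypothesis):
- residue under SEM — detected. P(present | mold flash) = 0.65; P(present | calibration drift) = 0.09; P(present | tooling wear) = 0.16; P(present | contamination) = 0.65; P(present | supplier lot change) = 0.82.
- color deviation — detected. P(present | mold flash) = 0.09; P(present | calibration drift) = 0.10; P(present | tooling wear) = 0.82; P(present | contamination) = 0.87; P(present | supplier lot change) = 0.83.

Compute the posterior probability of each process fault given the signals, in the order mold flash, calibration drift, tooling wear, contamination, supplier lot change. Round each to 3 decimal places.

0.026, 0.006, 0.091, 0.340, 0.538

For each hypothesis, the unnormalized posterior weight is prior × product of the signal likelihoods:
  mold flash: 0.14 × 0.65 × 0.09 = 0.00819
  calibration drift: 0.20 × 0.09 × 0.10 = 0.0018
  tooling wear: 0.22 × 0.16 × 0.82 = 0.028864
  contamination: 0.19 × 0.65 × 0.87 = 0.10745
  supplier lot change: 0.25 × 0.82 × 0.83 = 0.17015
Normalizing constant Z = 0.00819 + 0.0018 + 0.028864 + 0.10745 + 0.17015 = 0.31645.
P(mold flash | evidence) = 0.00819 / 0.31645 ≈ 0.026
P(calibration drift | evidence) = 0.0018 / 0.31645 ≈ 0.006
P(tooling wear | evidence) = 0.028864 / 0.31645 ≈ 0.091
P(contamination | evidence) = 0.10745 / 0.31645 ≈ 0.340
P(supplier lot change | evidence) = 0.17015 / 0.31645 ≈ 0.538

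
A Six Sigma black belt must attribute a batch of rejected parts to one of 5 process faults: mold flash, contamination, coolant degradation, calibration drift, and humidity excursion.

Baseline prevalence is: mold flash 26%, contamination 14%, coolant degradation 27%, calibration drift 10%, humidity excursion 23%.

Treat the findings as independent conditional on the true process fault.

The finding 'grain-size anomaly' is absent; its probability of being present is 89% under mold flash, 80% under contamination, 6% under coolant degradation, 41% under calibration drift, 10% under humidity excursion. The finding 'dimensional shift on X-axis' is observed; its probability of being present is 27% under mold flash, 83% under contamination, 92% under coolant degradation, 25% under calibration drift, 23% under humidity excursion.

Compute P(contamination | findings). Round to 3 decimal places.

For each hypothesis, the unnormalized posterior weight is prior × product of the finding likelihoods (using 1 − P(present | H) for each absent finding):
  mold flash: 0.26 × (1 − 0.89) × 0.27 = 0.007722
  contamination: 0.14 × (1 − 0.80) × 0.83 = 0.02324
  coolant degradation: 0.27 × (1 − 0.06) × 0.92 = 0.2335
  calibration drift: 0.10 × (1 − 0.41) × 0.25 = 0.01475
  humidity excursion: 0.23 × (1 − 0.10) × 0.23 = 0.04761
Marginal likelihood of the evidence = 0.32682.
P(contamination | evidence) = 0.02324 / 0.32682 ≈ 0.071.

0.071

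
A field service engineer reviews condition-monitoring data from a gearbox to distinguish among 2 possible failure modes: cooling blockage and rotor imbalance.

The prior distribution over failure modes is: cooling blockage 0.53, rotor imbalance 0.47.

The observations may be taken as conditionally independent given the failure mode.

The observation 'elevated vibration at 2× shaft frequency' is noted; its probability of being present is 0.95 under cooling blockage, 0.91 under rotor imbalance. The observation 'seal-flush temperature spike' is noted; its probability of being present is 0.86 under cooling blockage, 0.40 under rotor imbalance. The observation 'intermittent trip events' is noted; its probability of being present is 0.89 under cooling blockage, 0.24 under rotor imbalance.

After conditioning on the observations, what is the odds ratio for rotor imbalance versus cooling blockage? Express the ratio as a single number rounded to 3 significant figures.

0.107

Unnormalized posterior weight (prior times the observation likelihoods) for each of the two hypotheses:
  rotor imbalance: 0.47 × 0.91 × 0.40 × 0.24 = 0.041059
  cooling blockage: 0.53 × 0.95 × 0.86 × 0.89 = 0.38538
Odds(rotor imbalance : cooling blockage) = 0.041059 / 0.38538 ≈ 0.107.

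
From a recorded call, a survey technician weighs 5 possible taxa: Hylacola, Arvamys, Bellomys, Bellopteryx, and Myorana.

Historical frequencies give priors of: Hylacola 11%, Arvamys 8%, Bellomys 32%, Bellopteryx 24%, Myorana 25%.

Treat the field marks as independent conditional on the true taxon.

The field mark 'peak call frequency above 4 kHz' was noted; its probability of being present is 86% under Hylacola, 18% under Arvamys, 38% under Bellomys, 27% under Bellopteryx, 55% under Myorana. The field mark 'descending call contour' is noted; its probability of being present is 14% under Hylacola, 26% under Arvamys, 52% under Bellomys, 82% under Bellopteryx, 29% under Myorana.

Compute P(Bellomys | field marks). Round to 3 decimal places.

0.365

Multiply each prior by the joint likelihood of the field mark pattern:
  Hylacola: 0.11 × 0.86 × 0.14 = 0.013244
  Arvamys: 0.08 × 0.18 × 0.26 = 0.003744
  Bellomys: 0.32 × 0.38 × 0.52 = 0.063232
  Bellopteryx: 0.24 × 0.27 × 0.82 = 0.053136
  Myorana: 0.25 × 0.55 × 0.29 = 0.039875
Marginal likelihood of the evidence = 0.17323.
P(Bellomys | evidence) = 0.063232 / 0.17323 ≈ 0.365.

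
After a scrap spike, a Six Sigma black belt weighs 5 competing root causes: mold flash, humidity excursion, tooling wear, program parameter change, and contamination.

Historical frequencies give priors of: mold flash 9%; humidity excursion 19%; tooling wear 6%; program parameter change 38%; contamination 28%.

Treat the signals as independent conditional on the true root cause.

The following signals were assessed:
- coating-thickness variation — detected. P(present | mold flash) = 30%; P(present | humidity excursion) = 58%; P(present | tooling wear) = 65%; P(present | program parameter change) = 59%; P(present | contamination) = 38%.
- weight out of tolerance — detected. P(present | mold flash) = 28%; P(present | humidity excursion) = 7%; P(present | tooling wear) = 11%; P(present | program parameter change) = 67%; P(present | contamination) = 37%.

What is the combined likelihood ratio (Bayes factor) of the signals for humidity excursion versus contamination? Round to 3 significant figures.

0.289

Take the product of per-signal likelihoods under each hypothesis, then divide.
  humidity excursion: 0.58 × 0.07 = 0.0406
  contamination: 0.38 × 0.37 = 0.1406
Bayes factor = 0.0406 / 0.1406 ≈ 0.289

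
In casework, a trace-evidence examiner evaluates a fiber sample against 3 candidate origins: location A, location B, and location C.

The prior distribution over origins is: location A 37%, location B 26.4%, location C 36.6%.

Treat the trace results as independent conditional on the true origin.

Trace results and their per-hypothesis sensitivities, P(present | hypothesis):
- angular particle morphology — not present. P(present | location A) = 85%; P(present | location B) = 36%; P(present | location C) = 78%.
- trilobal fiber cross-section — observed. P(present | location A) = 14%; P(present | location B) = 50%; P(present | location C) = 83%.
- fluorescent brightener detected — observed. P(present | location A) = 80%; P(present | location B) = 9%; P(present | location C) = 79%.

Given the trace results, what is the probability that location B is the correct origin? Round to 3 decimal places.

0.114

By Bayes' rule with conditional independence, the unnormalized weight for each hypothesis is prior × ∏ likelihoods (using 1 − P(present | H) for each absent trace result):
  location A: 0.370 × (1 − 0.85) × 0.14 × 0.80 = 0.006216
  location B: 0.264 × (1 − 0.36) × 0.50 × 0.09 = 0.0076032
  location C: 0.366 × (1 − 0.78) × 0.83 × 0.79 = 0.052797
Marginal likelihood of the evidence = 0.066616.
P(location B | evidence) = 0.0076032 / 0.066616 ≈ 0.114.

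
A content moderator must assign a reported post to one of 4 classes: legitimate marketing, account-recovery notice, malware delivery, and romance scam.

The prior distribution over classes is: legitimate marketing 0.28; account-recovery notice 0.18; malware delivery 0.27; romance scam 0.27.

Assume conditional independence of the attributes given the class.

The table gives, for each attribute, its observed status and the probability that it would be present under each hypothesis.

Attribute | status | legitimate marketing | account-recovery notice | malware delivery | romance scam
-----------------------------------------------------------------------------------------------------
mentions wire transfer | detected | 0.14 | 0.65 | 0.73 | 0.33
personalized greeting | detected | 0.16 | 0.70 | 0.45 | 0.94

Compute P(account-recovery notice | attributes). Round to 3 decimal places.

0.314

By Bayes' rule with conditional independence, the unnormalized weight for each hypothesis is prior × ∏ likelihoods:
  legitimate marketing: 0.28 × 0.14 × 0.16 = 0.006272
  account-recovery notice: 0.18 × 0.65 × 0.70 = 0.0819
  malware delivery: 0.27 × 0.73 × 0.45 = 0.088695
  romance scam: 0.27 × 0.33 × 0.94 = 0.083754
Marginal likelihood of the evidence = 0.26062.
P(account-recovery notice | evidence) = 0.0819 / 0.26062 ≈ 0.314.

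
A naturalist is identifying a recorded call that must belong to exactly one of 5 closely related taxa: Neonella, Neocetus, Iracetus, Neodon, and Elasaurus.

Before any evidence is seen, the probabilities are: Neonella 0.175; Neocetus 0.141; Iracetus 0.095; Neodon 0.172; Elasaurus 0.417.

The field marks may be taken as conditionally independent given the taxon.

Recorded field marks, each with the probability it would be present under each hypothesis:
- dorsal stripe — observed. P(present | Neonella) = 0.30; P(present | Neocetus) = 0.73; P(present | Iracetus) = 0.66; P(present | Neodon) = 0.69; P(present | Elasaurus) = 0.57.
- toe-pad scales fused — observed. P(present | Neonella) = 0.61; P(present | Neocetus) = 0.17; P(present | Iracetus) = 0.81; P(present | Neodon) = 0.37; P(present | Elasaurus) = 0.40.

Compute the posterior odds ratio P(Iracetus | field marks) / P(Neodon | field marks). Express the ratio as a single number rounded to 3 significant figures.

1.16

Posterior odds equal prior odds times the likelihood ratio; only the two competing hypotheses matter.
  Iracetus: 0.095 × 0.66 × 0.81 = 0.050787
  Neodon: 0.172 × 0.69 × 0.37 = 0.043912
Posterior odds = 0.050787 / 0.043912 ≈ 1.16.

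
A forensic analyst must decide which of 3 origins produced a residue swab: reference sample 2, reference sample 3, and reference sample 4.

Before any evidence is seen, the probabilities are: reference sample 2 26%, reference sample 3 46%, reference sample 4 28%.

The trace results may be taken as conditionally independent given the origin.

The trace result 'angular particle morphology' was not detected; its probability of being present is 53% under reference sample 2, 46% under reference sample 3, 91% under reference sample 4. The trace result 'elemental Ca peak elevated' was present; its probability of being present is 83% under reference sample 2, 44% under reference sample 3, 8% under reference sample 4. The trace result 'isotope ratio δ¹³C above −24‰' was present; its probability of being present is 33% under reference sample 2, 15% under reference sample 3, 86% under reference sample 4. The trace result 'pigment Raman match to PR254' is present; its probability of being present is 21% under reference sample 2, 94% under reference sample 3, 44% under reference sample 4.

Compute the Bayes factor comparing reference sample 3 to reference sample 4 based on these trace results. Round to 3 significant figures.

12.3

Take the product of per-trace result likelihoods under each hypothesis (using 1 − P(present | H) for each absent trace result), then divide.
  reference sample 3: (1 − 0.46) × 0.44 × 0.15 × 0.94 = 0.033502
  reference sample 4: (1 − 0.91) × 0.08 × 0.86 × 0.44 = 0.0027245
Bayes factor = 0.033502 / 0.0027245 ≈ 12.3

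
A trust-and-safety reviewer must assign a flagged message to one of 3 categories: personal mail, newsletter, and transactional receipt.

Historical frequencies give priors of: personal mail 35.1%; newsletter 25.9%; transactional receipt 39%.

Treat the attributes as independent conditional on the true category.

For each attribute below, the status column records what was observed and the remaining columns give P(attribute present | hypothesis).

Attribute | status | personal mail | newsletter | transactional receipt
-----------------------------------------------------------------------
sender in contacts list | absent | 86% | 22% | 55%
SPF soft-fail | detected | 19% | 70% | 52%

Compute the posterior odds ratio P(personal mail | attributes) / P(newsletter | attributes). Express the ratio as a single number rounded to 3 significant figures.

Unnormalized posterior weight (prior times the attribute likelihoods) for each of the two hypotheses (using 1 − P(present | H) for each absent attribute):
  personal mail: 0.351 × (1 − 0.86) × 0.19 = 0.0093366
  newsletter: 0.259 × (1 − 0.22) × 0.70 = 0.14141
Posterior odds = 0.0093366 / 0.14141 ≈ 0.0660.

0.0660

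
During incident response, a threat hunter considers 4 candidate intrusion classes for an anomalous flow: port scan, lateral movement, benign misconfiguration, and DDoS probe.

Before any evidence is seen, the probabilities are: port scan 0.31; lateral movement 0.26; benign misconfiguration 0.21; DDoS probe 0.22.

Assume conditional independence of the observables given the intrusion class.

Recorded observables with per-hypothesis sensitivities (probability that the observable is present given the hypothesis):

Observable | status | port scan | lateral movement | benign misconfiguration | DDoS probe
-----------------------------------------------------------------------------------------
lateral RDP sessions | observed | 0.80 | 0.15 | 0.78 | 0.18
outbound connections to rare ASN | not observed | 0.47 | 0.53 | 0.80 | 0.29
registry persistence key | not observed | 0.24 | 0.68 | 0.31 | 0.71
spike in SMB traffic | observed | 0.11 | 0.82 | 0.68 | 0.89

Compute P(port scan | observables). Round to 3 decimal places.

0.286

For each hypothesis, the unnormalized posterior weight is prior × product of the observable likelihoods (using 1 − P(present | H) for each absent observable):
  port scan: 0.31 × 0.80 × (1 − 0.47) × (1 − 0.24) × 0.11 = 0.010988
  lateral movement: 0.26 × 0.15 × (1 − 0.53) × (1 − 0.68) × 0.82 = 0.0048098
  benign misconfiguration: 0.21 × 0.78 × (1 − 0.80) × (1 − 0.31) × 0.68 = 0.015371
  DDoS probe: 0.22 × 0.18 × (1 − 0.29) × (1 − 0.71) × 0.89 = 0.0072567
Normalizing constant Z = 0.010988 + 0.0048098 + 0.015371 + 0.0072567 = 0.038426.
P(port scan | evidence) = 0.010988 / 0.038426 ≈ 0.286.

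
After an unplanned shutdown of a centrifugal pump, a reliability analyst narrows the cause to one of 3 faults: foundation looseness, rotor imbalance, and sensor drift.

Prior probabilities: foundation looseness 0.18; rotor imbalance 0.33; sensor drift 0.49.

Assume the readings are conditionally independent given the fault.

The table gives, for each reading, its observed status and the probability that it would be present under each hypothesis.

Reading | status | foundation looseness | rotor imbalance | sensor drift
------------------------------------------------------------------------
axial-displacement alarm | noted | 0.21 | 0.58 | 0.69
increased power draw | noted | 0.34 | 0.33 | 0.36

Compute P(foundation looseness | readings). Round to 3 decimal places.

For each hypothesis, the unnormalized posterior weight is prior × product of the reading likelihoods:
  foundation looseness: 0.18 × 0.21 × 0.34 = 0.012852
  rotor imbalance: 0.33 × 0.58 × 0.33 = 0.063162
  sensor drift: 0.49 × 0.69 × 0.36 = 0.12172
The unnormalized weights sum to 0.19773.
P(foundation looseness | evidence) = 0.012852 / 0.19773 ≈ 0.065.

0.065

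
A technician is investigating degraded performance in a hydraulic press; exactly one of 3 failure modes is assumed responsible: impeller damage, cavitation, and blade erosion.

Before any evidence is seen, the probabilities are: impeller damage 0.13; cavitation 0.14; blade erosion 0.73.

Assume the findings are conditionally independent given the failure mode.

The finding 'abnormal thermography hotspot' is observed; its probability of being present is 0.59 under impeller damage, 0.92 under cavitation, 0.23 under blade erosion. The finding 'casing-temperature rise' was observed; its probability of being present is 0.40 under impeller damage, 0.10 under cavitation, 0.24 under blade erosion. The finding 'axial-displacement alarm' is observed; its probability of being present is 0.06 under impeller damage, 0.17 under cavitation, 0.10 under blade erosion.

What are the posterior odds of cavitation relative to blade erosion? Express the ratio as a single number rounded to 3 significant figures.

0.543

Posterior odds equal prior odds times the likelihood ratio; only the two competing hypotheses matter.
  cavitation: 0.14 × 0.92 × 0.10 × 0.17 = 0.0021896
  blade erosion: 0.73 × 0.23 × 0.24 × 0.10 = 0.0040296
Odds(cavitation : blade erosion) = 0.0021896 / 0.0040296 ≈ 0.543.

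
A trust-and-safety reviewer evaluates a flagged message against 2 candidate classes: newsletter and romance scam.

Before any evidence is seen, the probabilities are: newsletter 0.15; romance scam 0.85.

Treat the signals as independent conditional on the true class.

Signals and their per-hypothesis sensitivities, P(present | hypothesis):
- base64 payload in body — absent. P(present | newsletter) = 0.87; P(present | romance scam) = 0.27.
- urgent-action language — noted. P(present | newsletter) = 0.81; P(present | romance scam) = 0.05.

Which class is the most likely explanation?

romance scam

By Bayes' rule with conditional independence, the unnormalized weight for each hypothesis is prior × ∏ likelihoods (using 1 − P(present | H) for each absent signal):
  newsletter: 0.15 × (1 − 0.87) × 0.81 = 0.015795
  romance scam: 0.85 × (1 − 0.27) × 0.05 = 0.031025
Normalizing constant Z = 0.015795 + 0.031025 = 0.04682.
P(newsletter | evidence) ≈ 0.015795 / 0.04682 ≈ 0.337
P(romance scam | evidence) ≈ 0.031025 / 0.04682 ≈ 0.663
The largest is 0.663, so romance scam is most probable.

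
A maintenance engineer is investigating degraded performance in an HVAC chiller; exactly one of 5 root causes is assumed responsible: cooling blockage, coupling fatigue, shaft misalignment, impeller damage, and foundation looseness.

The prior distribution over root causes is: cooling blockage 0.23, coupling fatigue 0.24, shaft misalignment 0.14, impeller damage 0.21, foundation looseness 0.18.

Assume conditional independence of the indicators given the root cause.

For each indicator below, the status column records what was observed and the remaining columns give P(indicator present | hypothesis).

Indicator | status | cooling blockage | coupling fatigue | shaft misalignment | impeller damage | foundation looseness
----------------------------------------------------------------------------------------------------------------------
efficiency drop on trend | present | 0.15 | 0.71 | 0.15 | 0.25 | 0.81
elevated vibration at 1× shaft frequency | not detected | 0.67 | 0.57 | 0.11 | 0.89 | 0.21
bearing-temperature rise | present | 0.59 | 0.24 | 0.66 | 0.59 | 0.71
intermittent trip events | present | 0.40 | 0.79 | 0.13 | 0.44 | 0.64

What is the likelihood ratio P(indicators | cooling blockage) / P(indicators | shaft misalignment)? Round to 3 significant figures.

1.02

The Bayes factor is the ratio of the joint likelihoods of the indicator pattern under the two hypotheses (using 1 − P(present | H) for each absent indicator).
  cooling blockage: 0.15 × (1 − 0.67) × 0.59 × 0.40 = 0.011682
  shaft misalignment: 0.15 × (1 − 0.11) × 0.66 × 0.13 = 0.011454
Bayes factor = 0.011682 / 0.011454 ≈ 1.02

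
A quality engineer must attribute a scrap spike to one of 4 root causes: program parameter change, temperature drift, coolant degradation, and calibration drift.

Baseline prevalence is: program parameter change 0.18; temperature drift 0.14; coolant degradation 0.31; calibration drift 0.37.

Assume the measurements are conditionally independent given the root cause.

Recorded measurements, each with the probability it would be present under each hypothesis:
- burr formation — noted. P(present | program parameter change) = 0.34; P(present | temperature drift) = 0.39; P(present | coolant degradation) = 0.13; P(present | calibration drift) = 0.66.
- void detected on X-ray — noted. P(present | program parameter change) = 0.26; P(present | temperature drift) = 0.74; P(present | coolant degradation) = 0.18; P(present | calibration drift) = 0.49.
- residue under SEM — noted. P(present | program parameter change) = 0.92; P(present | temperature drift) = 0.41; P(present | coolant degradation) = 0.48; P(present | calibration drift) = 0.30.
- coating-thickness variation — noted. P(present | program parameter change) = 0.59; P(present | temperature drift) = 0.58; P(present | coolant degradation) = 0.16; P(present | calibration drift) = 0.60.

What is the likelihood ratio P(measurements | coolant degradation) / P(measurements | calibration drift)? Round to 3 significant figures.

The Bayes factor is the ratio of the joint likelihoods of the measurement pattern under the two hypotheses.
  coolant degradation: 0.13 × 0.18 × 0.48 × 0.16 = 0.0017971
  calibration drift: 0.66 × 0.49 × 0.30 × 0.60 = 0.058212
Bayes factor = 0.0017971 / 0.058212 ≈ 0.0309

0.0309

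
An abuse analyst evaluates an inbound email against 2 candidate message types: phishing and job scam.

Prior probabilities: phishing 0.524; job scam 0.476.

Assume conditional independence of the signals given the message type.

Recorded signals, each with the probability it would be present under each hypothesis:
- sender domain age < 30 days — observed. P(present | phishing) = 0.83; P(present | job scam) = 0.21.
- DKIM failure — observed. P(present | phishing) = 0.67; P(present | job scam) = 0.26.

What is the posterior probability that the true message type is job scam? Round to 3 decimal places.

0.082

Multiply each prior by the joint likelihood of the signal pattern:
  phishing: 0.524 × 0.83 × 0.67 = 0.2914
  job scam: 0.476 × 0.21 × 0.26 = 0.02599
Marginal likelihood of the evidence = 0.31739.
P(job scam | evidence) = 0.02599 / 0.31739 ≈ 0.082.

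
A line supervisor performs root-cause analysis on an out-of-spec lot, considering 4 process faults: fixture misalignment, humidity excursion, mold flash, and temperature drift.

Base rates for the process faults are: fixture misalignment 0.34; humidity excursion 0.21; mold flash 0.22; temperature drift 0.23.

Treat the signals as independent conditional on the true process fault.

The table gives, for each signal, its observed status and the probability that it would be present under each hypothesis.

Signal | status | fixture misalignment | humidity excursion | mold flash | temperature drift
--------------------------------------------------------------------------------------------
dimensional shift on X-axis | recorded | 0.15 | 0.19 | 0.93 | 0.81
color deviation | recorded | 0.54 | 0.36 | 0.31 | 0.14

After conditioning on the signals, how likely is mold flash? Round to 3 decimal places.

0.483

Multiply each prior by the joint likelihood of the signal pattern:
  fixture misalignment: 0.34 × 0.15 × 0.54 = 0.02754
  humidity excursion: 0.21 × 0.19 × 0.36 = 0.014364
  mold flash: 0.22 × 0.93 × 0.31 = 0.063426
  temperature drift: 0.23 × 0.81 × 0.14 = 0.026082
Marginal likelihood of the evidence = 0.13141.
P(mold flash | evidence) = 0.063426 / 0.13141 ≈ 0.483.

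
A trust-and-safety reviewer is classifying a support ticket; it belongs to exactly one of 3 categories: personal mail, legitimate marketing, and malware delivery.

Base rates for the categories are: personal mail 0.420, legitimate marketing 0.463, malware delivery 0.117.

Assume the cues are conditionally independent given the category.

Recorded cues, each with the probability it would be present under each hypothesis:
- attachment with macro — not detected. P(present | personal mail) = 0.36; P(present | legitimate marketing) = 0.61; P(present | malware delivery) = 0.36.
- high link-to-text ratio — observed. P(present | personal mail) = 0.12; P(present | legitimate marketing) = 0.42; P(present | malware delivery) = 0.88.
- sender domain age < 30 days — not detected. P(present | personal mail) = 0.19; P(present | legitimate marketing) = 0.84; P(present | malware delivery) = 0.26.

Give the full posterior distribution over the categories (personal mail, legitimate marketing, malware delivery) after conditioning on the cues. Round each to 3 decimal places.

For each hypothesis, the unnormalized posterior weight is prior × product of the cue likelihoods (using 1 − P(present | H) for each absent cue):
  personal mail: 0.420 × (1 − 0.36) × 0.12 × (1 − 0.19) = 0.026127
  legitimate marketing: 0.463 × (1 − 0.61) × 0.42 × (1 − 0.84) = 0.012134
  malware delivery: 0.117 × (1 − 0.36) × 0.88 × (1 − 0.26) = 0.048762
Marginal likelihood of the evidence = 0.087024.
P(personal mail | evidence) = 0.026127 / 0.087024 ≈ 0.300
P(legitimate marketing | evidence) = 0.012134 / 0.087024 ≈ 0.139
P(malware delivery | evidence) = 0.048762 / 0.087024 ≈ 0.560

0.300, 0.139, 0.560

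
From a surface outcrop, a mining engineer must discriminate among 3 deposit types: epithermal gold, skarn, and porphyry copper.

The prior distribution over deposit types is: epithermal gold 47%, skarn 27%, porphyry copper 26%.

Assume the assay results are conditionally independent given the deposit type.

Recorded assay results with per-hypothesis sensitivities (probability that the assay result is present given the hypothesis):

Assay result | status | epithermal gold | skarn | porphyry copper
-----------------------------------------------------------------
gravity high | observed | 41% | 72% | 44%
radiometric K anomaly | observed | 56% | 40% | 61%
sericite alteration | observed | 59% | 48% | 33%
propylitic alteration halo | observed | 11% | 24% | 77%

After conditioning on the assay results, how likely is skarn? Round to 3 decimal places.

By Bayes' rule with conditional independence, the unnormalized weight for each hypothesis is prior × ∏ likelihoods:
  epithermal gold: 0.47 × 0.41 × 0.56 × 0.59 × 0.11 = 0.0070035
  skarn: 0.27 × 0.72 × 0.40 × 0.48 × 0.24 = 0.008958
  porphyry copper: 0.26 × 0.44 × 0.61 × 0.33 × 0.77 = 0.017732
Marginal likelihood of the evidence = 0.033694.
P(skarn | evidence) = 0.008958 / 0.033694 ≈ 0.266.

0.266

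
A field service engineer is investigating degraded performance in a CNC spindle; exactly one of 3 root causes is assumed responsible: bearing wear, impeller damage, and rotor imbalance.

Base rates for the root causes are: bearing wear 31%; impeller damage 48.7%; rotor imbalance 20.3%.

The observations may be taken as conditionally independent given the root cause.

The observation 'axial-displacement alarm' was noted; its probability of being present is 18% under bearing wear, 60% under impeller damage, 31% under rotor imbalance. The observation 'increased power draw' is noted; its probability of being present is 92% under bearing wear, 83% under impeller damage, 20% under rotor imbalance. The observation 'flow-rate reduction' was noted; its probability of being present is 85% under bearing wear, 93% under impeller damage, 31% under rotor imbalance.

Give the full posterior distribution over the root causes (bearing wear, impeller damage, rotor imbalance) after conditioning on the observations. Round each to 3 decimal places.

By Bayes' rule with conditional independence, the unnormalized weight for each hypothesis is prior × ∏ likelihoods:
  bearing wear: 0.310 × 0.18 × 0.92 × 0.85 = 0.043636
  impeller damage: 0.487 × 0.60 × 0.83 × 0.93 = 0.22555
  rotor imbalance: 0.203 × 0.31 × 0.20 × 0.31 = 0.0039017
Normalizing constant Z = 0.043636 + 0.22555 + 0.0039017 = 0.27309.
P(bearing wear | evidence) = 0.043636 / 0.27309 ≈ 0.160
P(impeller damage | evidence) = 0.22555 / 0.27309 ≈ 0.826
P(rotor imbalance | evidence) = 0.0039017 / 0.27309 ≈ 0.014

0.160, 0.826, 0.014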